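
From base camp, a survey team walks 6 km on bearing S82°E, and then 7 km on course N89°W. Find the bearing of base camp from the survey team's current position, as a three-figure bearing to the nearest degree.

056°

Leg 1 (S82°E, 6 km): east 6 sin 98° = 5.94, north 6 cos 98° = -0.84
Leg 2 (N89°W, 7 km): east 7 sin 271° = -7.00, north 7 cos 271° = 0.12
Net displacement: -1.06 east, -0.71 north. Direction back to start is (1.06, 0.71): bearing = atan2(1.06, 0.71) mod 360° = 56.01° ≈ 056°.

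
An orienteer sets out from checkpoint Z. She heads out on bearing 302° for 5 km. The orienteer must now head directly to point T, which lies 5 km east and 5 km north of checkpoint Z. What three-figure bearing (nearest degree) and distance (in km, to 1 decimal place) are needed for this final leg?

Leg 1 (302°, 5 km): east 5 sin 302° = -4.24, north 5 cos 302° = 2.65
Current position: (-4.24, 2.65). Target: (5, 5). Remaining: Δeast = 9.24, Δnorth = 2.35.
Bearing = atan2(9.24, 2.35) mod 360° = 75.73°; distance = √((9.24)² + (2.35)²) = 9.534 km.

076°, 9.5 km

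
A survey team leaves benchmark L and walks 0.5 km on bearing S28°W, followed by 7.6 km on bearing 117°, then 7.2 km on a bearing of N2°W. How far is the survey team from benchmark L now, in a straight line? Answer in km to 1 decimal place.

Leg 1 (S28°W, 0.5 km): east 0.5 sin 208° = -0.23, north 0.5 cos 208° = -0.44
Leg 2 (117°, 7.6 km): east 7.6 sin 117° = 6.77, north 7.6 cos 117° = -3.45
Leg 3 (N2°W, 7.2 km): east 7.2 sin 358° = -0.25, north 7.2 cos 358° = 7.20
Net: 6.29 east, 3.30 north. Distance = √((6.29)² + (3.30)²) = 7.101 km.

7.1 km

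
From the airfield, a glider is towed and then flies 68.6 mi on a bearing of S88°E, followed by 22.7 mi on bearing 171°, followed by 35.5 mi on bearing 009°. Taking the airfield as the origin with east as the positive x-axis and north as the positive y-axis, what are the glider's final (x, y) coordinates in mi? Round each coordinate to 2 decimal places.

Leg 1 (S88°E, 68.6 mi): east 68.6 sin 92° = 68.56, north 68.6 cos 92° = -2.39
Leg 2 (171°, 22.7 mi): east 22.7 sin 171° = 3.55, north 22.7 cos 171° = -22.42
Leg 3 (009°, 35.5 mi): east 35.5 sin 9° = 5.55, north 35.5 cos 9° = 35.06
Summing: 77.66 mi east, 10.25 mi north → (77.66, 10.25).

(77.66, 10.25)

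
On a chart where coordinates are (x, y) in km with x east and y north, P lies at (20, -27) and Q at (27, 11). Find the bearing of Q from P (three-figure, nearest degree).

010°

Δeast = 27 − 20 = 7.00; Δnorth = 11 − -27 = 38.00.
Bearing = atan2(Δeast, Δnorth) mod 360° = 10.44° ≈ 010°.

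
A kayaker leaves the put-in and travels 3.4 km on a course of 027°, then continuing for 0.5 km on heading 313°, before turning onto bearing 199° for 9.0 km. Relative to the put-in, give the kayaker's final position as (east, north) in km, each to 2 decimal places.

(-1.75, -5.14)

Leg 1 (027°, 3.4 km): east 3.4 sin 27° = 1.54, north 3.4 cos 27° = 3.03
Leg 2 (313°, 0.5 km): east 0.5 sin 313° = -0.37, north 0.5 cos 313° = 0.34
Leg 3 (199°, 9.0 km): east 9.0 sin 199° = -2.93, north 9.0 cos 199° = -8.51
Summing: -1.75 km east, -5.14 km north → (-1.75, -5.14).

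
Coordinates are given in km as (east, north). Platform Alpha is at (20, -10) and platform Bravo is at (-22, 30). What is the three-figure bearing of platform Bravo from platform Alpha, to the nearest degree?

Δeast = -22 − 20 = -42.00; Δnorth = 30 − -10 = 40.00.
Bearing = atan2(Δeast, Δnorth) mod 360° = 313.60° ≈ 314°.

314°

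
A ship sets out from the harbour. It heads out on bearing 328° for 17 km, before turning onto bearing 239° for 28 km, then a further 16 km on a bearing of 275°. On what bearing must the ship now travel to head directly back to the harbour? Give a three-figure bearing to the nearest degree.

Leg 1 (328°, 17 km): east 17 sin 328° = -9.01, north 17 cos 328° = 14.42
Leg 2 (239°, 28 km): east 28 sin 239° = -24.00, north 28 cos 239° = -14.42
Leg 3 (275°, 16 km): east 16 sin 275° = -15.94, north 16 cos 275° = 1.39
Net displacement: -48.95 east, 1.39 north. Direction back to start is (48.95, -1.39): bearing = atan2(48.95, -1.39) mod 360° = 91.63° ≈ 092°.

092°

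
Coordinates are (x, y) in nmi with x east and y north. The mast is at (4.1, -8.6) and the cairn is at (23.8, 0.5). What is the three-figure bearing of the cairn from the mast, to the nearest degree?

065°

Δeast = 23.8 − 4.1 = 19.70; Δnorth = 0.5 − -8.6 = 9.10.
Bearing = atan2(Δeast, Δnorth) mod 360° = 65.21° ≈ 065°.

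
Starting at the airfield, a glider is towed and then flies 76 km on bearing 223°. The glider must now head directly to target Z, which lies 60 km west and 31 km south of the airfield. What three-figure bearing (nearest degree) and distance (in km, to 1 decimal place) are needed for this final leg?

Leg 1 (223°, 76 km): east 76 sin 223° = -51.83, north 76 cos 223° = -55.58
Current position: (-51.83, -55.58). Target: (-60, -31). Remaining: Δeast = -8.17, Δnorth = 24.58.
Bearing = atan2(-8.17, 24.58) mod 360° = 341.62°; distance = √((-8.17)² + (24.58)²) = 25.904 km.

342°, 25.9 km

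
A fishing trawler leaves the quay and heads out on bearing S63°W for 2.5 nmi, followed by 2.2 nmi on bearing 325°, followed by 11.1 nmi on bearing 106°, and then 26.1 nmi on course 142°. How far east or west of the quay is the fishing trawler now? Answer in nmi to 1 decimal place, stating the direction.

23.2 nmi east

Leg 1 (S63°W, 2.5 nmi): east 2.5 sin 243° = -2.23, north 2.5 cos 243° = -1.13
Leg 2 (325°, 2.2 nmi): east 2.2 sin 325° = -1.26, north 2.2 cos 325° = 1.80
Leg 3 (106°, 11.1 nmi): east 11.1 sin 106° = 10.67, north 11.1 cos 106° = -3.06
Leg 4 (142°, 26.1 nmi): east 26.1 sin 142° = 16.07, north 26.1 cos 142° = -20.57
Net east component: 23.25 nmi.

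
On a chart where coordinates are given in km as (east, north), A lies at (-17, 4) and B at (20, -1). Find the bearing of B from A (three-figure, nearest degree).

098°

Δeast = 20 − -17 = 37.00; Δnorth = -1 − 4 = -5.00.
Bearing = atan2(Δeast, Δnorth) mod 360° = 97.70° ≈ 098°.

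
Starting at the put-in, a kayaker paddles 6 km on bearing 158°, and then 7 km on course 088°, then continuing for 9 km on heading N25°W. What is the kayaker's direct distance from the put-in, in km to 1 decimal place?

Leg 1 (158°, 6 km): east 6 sin 158° = 2.25, north 6 cos 158° = -5.56
Leg 2 (088°, 7 km): east 7 sin 88° = 7.00, north 7 cos 88° = 0.24
Leg 3 (N25°W, 9 km): east 9 sin 335° = -3.80, north 9 cos 335° = 8.16
Net: 5.44 east, 2.84 north. Distance = √((5.44)² + (2.84)²) = 6.136 km.

6.1 km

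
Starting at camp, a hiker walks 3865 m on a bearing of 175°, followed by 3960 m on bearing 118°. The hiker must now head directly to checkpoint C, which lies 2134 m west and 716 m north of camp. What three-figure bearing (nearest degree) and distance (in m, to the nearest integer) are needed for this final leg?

317°, 8769 m

Leg 1 (175°, 3865 m): east 3865 sin 175° = 336.86, north 3865 cos 175° = -3850.29
Leg 2 (118°, 3960 m): east 3960 sin 118° = 3496.47, north 3960 cos 118° = -1859.11
Current position: (3833.33, -5709.40). Target: (-2134, 716). Remaining: Δeast = -5967.33, Δnorth = 6425.40.
Bearing = atan2(-5967.33, 6425.40) mod 360° = 317.12°; distance = √((-5967.33)² + (6425.40)²) = 8768.967 m.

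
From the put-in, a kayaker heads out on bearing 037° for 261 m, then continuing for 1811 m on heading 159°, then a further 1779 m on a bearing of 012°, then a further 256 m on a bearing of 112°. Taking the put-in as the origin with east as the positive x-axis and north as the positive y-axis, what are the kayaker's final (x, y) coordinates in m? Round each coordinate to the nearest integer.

(1413, 162)

Leg 1 (037°, 261 m): east 261 sin 37° = 157.07, north 261 cos 37° = 208.44
Leg 2 (159°, 1811 m): east 1811 sin 159° = 649.00, north 1811 cos 159° = -1690.71
Leg 3 (012°, 1779 m): east 1779 sin 12° = 369.87, north 1779 cos 12° = 1740.12
Leg 4 (112°, 256 m): east 256 sin 112° = 237.36, north 256 cos 112° = -95.90
Summing: 1413.31 m east, 161.96 m north → (1413, 162).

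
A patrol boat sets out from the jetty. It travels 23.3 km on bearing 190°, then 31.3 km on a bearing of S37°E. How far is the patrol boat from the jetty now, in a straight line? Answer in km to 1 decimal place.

50.2 km

Leg 1 (190°, 23.3 km): east 23.3 sin 190° = -4.05, north 23.3 cos 190° = -22.95
Leg 2 (S37°E, 31.3 km): east 31.3 sin 143° = 18.84, north 31.3 cos 143° = -25.00
Net: 14.79 east, -47.94 north. Distance = √((14.79)² + (-47.94)²) = 50.173 km.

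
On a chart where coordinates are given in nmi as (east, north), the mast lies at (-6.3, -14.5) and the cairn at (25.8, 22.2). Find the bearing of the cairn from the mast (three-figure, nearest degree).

Δeast = 25.8 − -6.3 = 32.10; Δnorth = 22.2 − -14.5 = 36.70.
Bearing = atan2(Δeast, Δnorth) mod 360° = 41.17° ≈ 041°.

041°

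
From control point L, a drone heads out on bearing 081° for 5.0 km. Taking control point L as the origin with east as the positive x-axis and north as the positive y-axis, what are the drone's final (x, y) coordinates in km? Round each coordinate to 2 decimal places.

Leg 1 (081°, 5.0 km): east 5.0 sin 81° = 4.94, north 5.0 cos 81° = 0.78
Summing: 4.94 km east, 0.78 km north → (4.94, 0.78).

(4.94, 0.78)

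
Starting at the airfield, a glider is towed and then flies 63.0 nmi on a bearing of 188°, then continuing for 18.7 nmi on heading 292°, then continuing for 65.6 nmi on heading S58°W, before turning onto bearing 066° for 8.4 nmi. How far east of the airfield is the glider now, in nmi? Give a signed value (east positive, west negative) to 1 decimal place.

-74.1 nmi

Leg 1 (188°, 63.0 nmi): east 63.0 sin 188° = -8.77, north 63.0 cos 188° = -62.39
Leg 2 (292°, 18.7 nmi): east 18.7 sin 292° = -17.34, north 18.7 cos 292° = 7.01
Leg 3 (S58°W, 65.6 nmi): east 65.6 sin 238° = -55.63, north 65.6 cos 238° = -34.76
Leg 4 (066°, 8.4 nmi): east 8.4 sin 66° = 7.67, north 8.4 cos 66° = 3.42
Net east component: -74.06 nmi.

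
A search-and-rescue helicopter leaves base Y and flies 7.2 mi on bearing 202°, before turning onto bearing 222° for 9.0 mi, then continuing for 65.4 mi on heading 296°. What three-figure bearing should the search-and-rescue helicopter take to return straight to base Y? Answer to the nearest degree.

103°

Leg 1 (202°, 7.2 mi): east 7.2 sin 202° = -2.70, north 7.2 cos 202° = -6.68
Leg 2 (222°, 9.0 mi): east 9.0 sin 222° = -6.02, north 9.0 cos 222° = -6.69
Leg 3 (296°, 65.4 mi): east 65.4 sin 296° = -58.78, north 65.4 cos 296° = 28.67
Net displacement: -67.50 east, 15.31 north. Direction back to start is (67.50, -15.31): bearing = atan2(67.50, -15.31) mod 360° = 102.78° ≈ 103°.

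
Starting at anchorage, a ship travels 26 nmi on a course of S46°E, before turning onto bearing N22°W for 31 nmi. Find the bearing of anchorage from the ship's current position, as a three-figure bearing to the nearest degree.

Leg 1 (S46°E, 26 nmi): east 26 sin 134° = 18.70, north 26 cos 134° = -18.06
Leg 2 (N22°W, 31 nmi): east 31 sin 338° = -11.61, north 31 cos 338° = 28.74
Net displacement: 7.09 east, 10.68 north. Direction back to start is (-7.09, -10.68): bearing = atan2(-7.09, -10.68) mod 360° = 213.57° ≈ 214°.

214°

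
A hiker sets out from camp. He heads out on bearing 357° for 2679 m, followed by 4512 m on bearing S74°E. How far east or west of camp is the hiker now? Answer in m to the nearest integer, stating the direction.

4197 m east

Leg 1 (357°, 2679 m): east 2679 sin 357° = -140.21, north 2679 cos 357° = 2675.33
Leg 2 (S74°E, 4512 m): east 4512 sin 106° = 4337.21, north 4512 cos 106° = -1243.68
Net east component: 4197.00 m.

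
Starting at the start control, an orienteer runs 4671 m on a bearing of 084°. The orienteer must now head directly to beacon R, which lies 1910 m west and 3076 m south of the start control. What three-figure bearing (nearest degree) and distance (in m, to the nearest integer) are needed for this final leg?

241°, 7462 m

Leg 1 (084°, 4671 m): east 4671 sin 84° = 4645.41, north 4671 cos 84° = 488.25
Current position: (4645.41, 488.25). Target: (-1910, -3076). Remaining: Δeast = -6555.41, Δnorth = -3564.25.
Bearing = atan2(-6555.41, -3564.25) mod 360° = 241.47°; distance = √((-6555.41)² + (-3564.25)²) = 7461.724 m.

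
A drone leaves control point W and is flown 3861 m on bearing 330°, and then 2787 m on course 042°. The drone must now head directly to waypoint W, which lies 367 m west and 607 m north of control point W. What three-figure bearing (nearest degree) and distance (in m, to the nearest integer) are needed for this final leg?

184°, 4817 m

Leg 1 (330°, 3861 m): east 3861 sin 330° = -1930.50, north 3861 cos 330° = 3343.72
Leg 2 (042°, 2787 m): east 2787 sin 42° = 1864.87, north 2787 cos 42° = 2071.14
Current position: (-65.63, 5414.87). Target: (-367, 607). Remaining: Δeast = -301.37, Δnorth = -4807.87.
Bearing = atan2(-301.37, -4807.87) mod 360° = 183.59°; distance = √((-301.37)² + (-4807.87)²) = 4817.305 m.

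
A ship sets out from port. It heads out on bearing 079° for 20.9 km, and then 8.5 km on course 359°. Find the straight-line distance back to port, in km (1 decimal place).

Leg 1 (079°, 20.9 km): east 20.9 sin 79° = 20.52, north 20.9 cos 79° = 3.99
Leg 2 (359°, 8.5 km): east 8.5 sin 359° = -0.15, north 8.5 cos 359° = 8.50
Net: 20.37 east, 12.49 north. Distance = √((20.37)² + (12.49)²) = 23.891 km.

23.9 km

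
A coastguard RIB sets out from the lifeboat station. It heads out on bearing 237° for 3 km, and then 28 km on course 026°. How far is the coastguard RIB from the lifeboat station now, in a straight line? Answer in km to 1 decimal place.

Leg 1 (237°, 3 km): east 3 sin 237° = -2.52, north 3 cos 237° = -1.63
Leg 2 (026°, 28 km): east 28 sin 26° = 12.27, north 28 cos 26° = 25.17
Net: 9.76 east, 23.53 north. Distance = √((9.76)² + (23.53)²) = 25.475 km.

25.5 km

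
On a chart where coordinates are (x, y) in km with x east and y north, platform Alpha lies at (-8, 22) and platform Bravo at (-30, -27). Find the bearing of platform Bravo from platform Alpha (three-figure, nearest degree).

Δeast = -30 − -8 = -22.00; Δnorth = -27 − 22 = -49.00.
Bearing = atan2(Δeast, Δnorth) mod 360° = 204.18° ≈ 204°.

204°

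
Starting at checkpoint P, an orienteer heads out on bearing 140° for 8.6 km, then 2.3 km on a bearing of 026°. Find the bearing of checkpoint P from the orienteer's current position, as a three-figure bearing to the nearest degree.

Leg 1 (140°, 8.6 km): east 8.6 sin 140° = 5.53, north 8.6 cos 140° = -6.59
Leg 2 (026°, 2.3 km): east 2.3 sin 26° = 1.01, north 2.3 cos 26° = 2.07
Net displacement: 6.54 east, -4.52 north. Direction back to start is (-6.54, 4.52): bearing = atan2(-6.54, 4.52) mod 360° = 304.67° ≈ 305°.

305°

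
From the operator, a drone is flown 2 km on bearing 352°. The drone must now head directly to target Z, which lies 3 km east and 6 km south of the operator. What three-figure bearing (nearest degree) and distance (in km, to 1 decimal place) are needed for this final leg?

Leg 1 (352°, 2 km): east 2 sin 352° = -0.28, north 2 cos 352° = 1.98
Current position: (-0.28, 1.98). Target: (3, -6). Remaining: Δeast = 3.28, Δnorth = -7.98.
Bearing = atan2(3.28, -7.98) mod 360° = 157.67°; distance = √((3.28)² + (-7.98)²) = 8.628 km.

158°, 8.6 km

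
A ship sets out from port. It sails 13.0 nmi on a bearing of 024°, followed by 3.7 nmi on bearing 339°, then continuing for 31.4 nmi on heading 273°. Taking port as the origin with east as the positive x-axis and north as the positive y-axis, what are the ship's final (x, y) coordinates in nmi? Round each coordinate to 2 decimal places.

(-27.40, 16.97)

Leg 1 (024°, 13.0 nmi): east 13.0 sin 24° = 5.29, north 13.0 cos 24° = 11.88
Leg 2 (339°, 3.7 nmi): east 3.7 sin 339° = -1.33, north 3.7 cos 339° = 3.45
Leg 3 (273°, 31.4 nmi): east 31.4 sin 273° = -31.36, north 31.4 cos 273° = 1.64
Summing: -27.40 nmi east, 16.97 nmi north → (-27.40, 16.97).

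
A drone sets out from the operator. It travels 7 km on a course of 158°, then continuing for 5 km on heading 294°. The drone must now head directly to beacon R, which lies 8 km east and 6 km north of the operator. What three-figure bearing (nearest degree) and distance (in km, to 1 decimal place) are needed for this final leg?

Leg 1 (158°, 7 km): east 7 sin 158° = 2.62, north 7 cos 158° = -6.49
Leg 2 (294°, 5 km): east 5 sin 294° = -4.57, north 5 cos 294° = 2.03
Current position: (-1.95, -4.46). Target: (8, 6). Remaining: Δeast = 9.95, Δnorth = 10.46.
Bearing = atan2(9.95, 10.46) mod 360° = 43.56°; distance = √((9.95)² + (10.46)²) = 14.431 km.

044°, 14.4 km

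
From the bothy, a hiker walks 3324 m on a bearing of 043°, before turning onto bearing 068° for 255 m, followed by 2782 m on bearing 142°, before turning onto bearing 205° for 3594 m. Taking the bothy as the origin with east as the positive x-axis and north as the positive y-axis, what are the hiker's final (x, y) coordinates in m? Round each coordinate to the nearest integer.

(2697, -2923)

Leg 1 (043°, 3324 m): east 3324 sin 43° = 2266.96, north 3324 cos 43° = 2431.02
Leg 2 (068°, 255 m): east 255 sin 68° = 236.43, north 255 cos 68° = 95.52
Leg 3 (142°, 2782 m): east 2782 sin 142° = 1712.77, north 2782 cos 142° = -2192.25
Leg 4 (205°, 3594 m): east 3594 sin 205° = -1518.89, north 3594 cos 205° = -3257.27
Summing: 2697.27 m east, -2922.97 m north → (2697, -2923).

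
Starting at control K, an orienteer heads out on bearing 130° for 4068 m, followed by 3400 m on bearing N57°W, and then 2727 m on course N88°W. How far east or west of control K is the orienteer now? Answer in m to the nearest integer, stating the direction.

2461 m west

Leg 1 (130°, 4068 m): east 4068 sin 130° = 3116.27, north 4068 cos 130° = -2614.86
Leg 2 (N57°W, 3400 m): east 3400 sin 303° = -2851.48, north 3400 cos 303° = 1851.77
Leg 3 (N88°W, 2727 m): east 2727 sin 272° = -2725.34, north 2727 cos 272° = 95.17
Net east component: -2460.55 m.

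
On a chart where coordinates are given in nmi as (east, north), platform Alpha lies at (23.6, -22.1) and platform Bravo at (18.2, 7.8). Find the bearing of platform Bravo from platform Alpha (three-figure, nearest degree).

Δeast = 18.2 − 23.6 = -5.40; Δnorth = 7.8 − -22.1 = 29.90.
Bearing = atan2(Δeast, Δnorth) mod 360° = 349.76° ≈ 350°.

350°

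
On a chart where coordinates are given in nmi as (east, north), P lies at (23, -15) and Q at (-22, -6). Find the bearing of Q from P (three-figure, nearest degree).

281°

Δeast = -22 − 23 = -45.00; Δnorth = -6 − -15 = 9.00.
Bearing = atan2(Δeast, Δnorth) mod 360° = 281.31° ≈ 281°.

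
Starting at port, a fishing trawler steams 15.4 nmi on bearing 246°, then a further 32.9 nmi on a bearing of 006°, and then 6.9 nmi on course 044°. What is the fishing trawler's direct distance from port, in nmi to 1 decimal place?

32.0 nmi

Leg 1 (246°, 15.4 nmi): east 15.4 sin 246° = -14.07, north 15.4 cos 246° = -6.26
Leg 2 (006°, 32.9 nmi): east 32.9 sin 6° = 3.44, north 32.9 cos 6° = 32.72
Leg 3 (044°, 6.9 nmi): east 6.9 sin 44° = 4.79, north 6.9 cos 44° = 4.96
Net: -5.84 east, 31.42 north. Distance = √((-5.84)² + (31.42)²) = 31.957 nmi.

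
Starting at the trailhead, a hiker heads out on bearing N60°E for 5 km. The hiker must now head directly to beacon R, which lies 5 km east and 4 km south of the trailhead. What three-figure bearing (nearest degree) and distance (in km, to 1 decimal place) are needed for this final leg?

174°, 6.5 km

Leg 1 (N60°E, 5 km): east 5 sin 60° = 4.33, north 5 cos 60° = 2.50
Current position: (4.33, 2.50). Target: (5, -4). Remaining: Δeast = 0.67, Δnorth = -6.50.
Bearing = atan2(0.67, -6.50) mod 360° = 174.12°; distance = √((0.67)² + (-6.50)²) = 6.534 km.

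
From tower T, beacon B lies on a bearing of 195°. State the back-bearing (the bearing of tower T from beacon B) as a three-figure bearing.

Back-bearing = 195° − 180° = 015°.

015°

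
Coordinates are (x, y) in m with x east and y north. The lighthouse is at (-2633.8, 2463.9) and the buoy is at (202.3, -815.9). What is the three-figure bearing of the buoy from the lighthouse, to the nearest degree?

Δeast = 202.3 − -2633.8 = 2836.10; Δnorth = -815.9 − 2463.9 = -3279.80.
Bearing = atan2(Δeast, Δnorth) mod 360° = 139.15° ≈ 139°.

139°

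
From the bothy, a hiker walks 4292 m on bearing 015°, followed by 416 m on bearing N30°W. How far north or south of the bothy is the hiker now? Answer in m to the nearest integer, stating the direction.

4506 m north

Leg 1 (015°, 4292 m): east 4292 sin 15° = 1110.85, north 4292 cos 15° = 4145.75
Leg 2 (N30°W, 416 m): east 416 sin 330° = -208.00, north 416 cos 330° = 360.27
Net north component: 4506.02 m.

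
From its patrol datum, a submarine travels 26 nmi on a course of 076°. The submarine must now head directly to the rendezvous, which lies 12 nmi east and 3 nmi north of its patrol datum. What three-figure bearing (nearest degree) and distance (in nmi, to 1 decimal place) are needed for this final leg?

256°, 13.6 nmi

Leg 1 (076°, 26 nmi): east 26 sin 76° = 25.23, north 26 cos 76° = 6.29
Current position: (25.23, 6.29). Target: (12, 3). Remaining: Δeast = -13.23, Δnorth = -3.29.
Bearing = atan2(-13.23, -3.29) mod 360° = 256.03°; distance = √((-13.23)² + (-3.29)²) = 13.631 nmi.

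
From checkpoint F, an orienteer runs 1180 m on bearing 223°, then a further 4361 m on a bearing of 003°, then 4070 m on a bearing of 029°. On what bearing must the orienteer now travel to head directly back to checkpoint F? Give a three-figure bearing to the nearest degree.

Leg 1 (223°, 1180 m): east 1180 sin 223° = -804.76, north 1180 cos 223° = -863.00
Leg 2 (003°, 4361 m): east 4361 sin 3° = 228.24, north 4361 cos 3° = 4355.02
Leg 3 (029°, 4070 m): east 4070 sin 29° = 1973.18, north 4070 cos 29° = 3559.70
Net displacement: 1396.65 east, 7051.73 north. Direction back to start is (-1396.65, -7051.73): bearing = atan2(-1396.65, -7051.73) mod 360° = 191.20° ≈ 191°.

191°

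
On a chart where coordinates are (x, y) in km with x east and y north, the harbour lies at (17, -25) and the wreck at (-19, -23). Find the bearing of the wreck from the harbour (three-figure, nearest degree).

273°

Δeast = -19 − 17 = -36.00; Δnorth = -23 − -25 = 2.00.
Bearing = atan2(Δeast, Δnorth) mod 360° = 273.18° ≈ 273°.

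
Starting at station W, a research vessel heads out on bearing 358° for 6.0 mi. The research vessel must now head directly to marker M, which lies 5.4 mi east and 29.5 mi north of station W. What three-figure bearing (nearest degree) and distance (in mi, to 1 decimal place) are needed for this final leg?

013°, 24.2 mi

Leg 1 (358°, 6.0 mi): east 6.0 sin 358° = -0.21, north 6.0 cos 358° = 6.00
Current position: (-0.21, 6.00). Target: (5.4, 29.5). Remaining: Δeast = 5.61, Δnorth = 23.50.
Bearing = atan2(5.61, 23.50) mod 360° = 13.42°; distance = √((5.61)² + (23.50)²) = 24.164 mi.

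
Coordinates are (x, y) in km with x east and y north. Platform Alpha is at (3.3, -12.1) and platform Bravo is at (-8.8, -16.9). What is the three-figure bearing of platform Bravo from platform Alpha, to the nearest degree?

Δeast = -8.8 − 3.3 = -12.10; Δnorth = -16.9 − -12.1 = -4.80.
Bearing = atan2(Δeast, Δnorth) mod 360° = 248.36° ≈ 248°.

248°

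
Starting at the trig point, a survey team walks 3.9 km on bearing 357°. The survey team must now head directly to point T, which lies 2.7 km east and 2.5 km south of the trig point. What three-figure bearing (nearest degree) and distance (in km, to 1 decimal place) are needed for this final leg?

156°, 7.0 km

Leg 1 (357°, 3.9 km): east 3.9 sin 357° = -0.20, north 3.9 cos 357° = 3.89
Current position: (-0.20, 3.89). Target: (2.7, -2.5). Remaining: Δeast = 2.90, Δnorth = -6.39.
Bearing = atan2(2.90, -6.39) mod 360° = 155.57°; distance = √((2.90)² + (-6.39)²) = 7.023 km.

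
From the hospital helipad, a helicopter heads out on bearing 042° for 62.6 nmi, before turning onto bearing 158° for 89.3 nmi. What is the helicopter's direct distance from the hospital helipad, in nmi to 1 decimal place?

Leg 1 (042°, 62.6 nmi): east 62.6 sin 42° = 41.89, north 62.6 cos 42° = 46.52
Leg 2 (158°, 89.3 nmi): east 89.3 sin 158° = 33.45, north 89.3 cos 158° = -82.80
Net: 75.34 east, -36.28 north. Distance = √((75.34)² + (-36.28)²) = 83.619 nmi.

83.6 nmi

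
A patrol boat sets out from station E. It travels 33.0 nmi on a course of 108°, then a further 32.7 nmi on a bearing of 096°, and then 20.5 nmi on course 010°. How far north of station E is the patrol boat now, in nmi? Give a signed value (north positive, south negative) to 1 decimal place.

Leg 1 (108°, 33.0 nmi): east 33.0 sin 108° = 31.38, north 33.0 cos 108° = -10.20
Leg 2 (096°, 32.7 nmi): east 32.7 sin 96° = 32.52, north 32.7 cos 96° = -3.42
Leg 3 (010°, 20.5 nmi): east 20.5 sin 10° = 3.56, north 20.5 cos 10° = 20.19
Net north component: 6.57 nmi.

6.6 nmi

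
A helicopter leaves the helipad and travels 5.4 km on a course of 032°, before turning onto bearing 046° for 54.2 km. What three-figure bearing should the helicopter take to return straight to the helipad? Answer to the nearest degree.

Leg 1 (032°, 5.4 km): east 5.4 sin 32° = 2.86, north 5.4 cos 32° = 4.58
Leg 2 (046°, 54.2 km): east 54.2 sin 46° = 38.99, north 54.2 cos 46° = 37.65
Net displacement: 41.85 east, 42.23 north. Direction back to start is (-41.85, -42.23): bearing = atan2(-41.85, -42.23) mod 360° = 224.74° ≈ 225°.

225°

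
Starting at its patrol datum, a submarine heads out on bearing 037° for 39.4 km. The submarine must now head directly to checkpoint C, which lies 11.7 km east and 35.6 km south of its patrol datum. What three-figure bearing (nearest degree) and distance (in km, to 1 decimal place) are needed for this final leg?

190°, 68.1 km

Leg 1 (037°, 39.4 km): east 39.4 sin 37° = 23.71, north 39.4 cos 37° = 31.47
Current position: (23.71, 31.47). Target: (11.7, -35.6). Remaining: Δeast = -12.01, Δnorth = -67.07.
Bearing = atan2(-12.01, -67.07) mod 360° = 190.15°; distance = √((-12.01)² + (-67.07)²) = 68.133 km.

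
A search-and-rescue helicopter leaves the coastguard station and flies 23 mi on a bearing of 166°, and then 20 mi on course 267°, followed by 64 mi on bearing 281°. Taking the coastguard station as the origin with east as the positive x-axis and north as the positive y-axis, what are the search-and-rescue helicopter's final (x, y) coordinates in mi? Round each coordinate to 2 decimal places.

(-77.23, -11.15)

Leg 1 (166°, 23 mi): east 23 sin 166° = 5.56, north 23 cos 166° = -22.32
Leg 2 (267°, 20 mi): east 20 sin 267° = -19.97, north 20 cos 267° = -1.05
Leg 3 (281°, 64 mi): east 64 sin 281° = -62.82, north 64 cos 281° = 12.21
Summing: -77.23 mi east, -11.15 mi north → (-77.23, -11.15).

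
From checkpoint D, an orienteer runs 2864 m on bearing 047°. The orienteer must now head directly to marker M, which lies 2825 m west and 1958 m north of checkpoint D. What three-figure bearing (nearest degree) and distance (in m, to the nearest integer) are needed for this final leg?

270°, 4920 m

Leg 1 (047°, 2864 m): east 2864 sin 47° = 2094.60, north 2864 cos 47° = 1953.24
Current position: (2094.60, 1953.24). Target: (-2825, 1958). Remaining: Δeast = -4919.60, Δnorth = 4.76.
Bearing = atan2(-4919.60, 4.76) mod 360° = 270.06°; distance = √((-4919.60)² + (4.76)²) = 4919.599 m.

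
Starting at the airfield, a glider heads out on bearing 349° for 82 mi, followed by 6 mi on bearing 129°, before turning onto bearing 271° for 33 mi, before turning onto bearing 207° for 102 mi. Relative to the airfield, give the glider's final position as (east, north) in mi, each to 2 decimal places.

(-90.29, -13.59)

Leg 1 (349°, 82 mi): east 82 sin 349° = -15.65, north 82 cos 349° = 80.49
Leg 2 (129°, 6 mi): east 6 sin 129° = 4.66, north 6 cos 129° = -3.78
Leg 3 (271°, 33 mi): east 33 sin 271° = -32.99, north 33 cos 271° = 0.58
Leg 4 (207°, 102 mi): east 102 sin 207° = -46.31, north 102 cos 207° = -90.88
Summing: -90.29 mi east, -13.59 mi north → (-90.29, -13.59).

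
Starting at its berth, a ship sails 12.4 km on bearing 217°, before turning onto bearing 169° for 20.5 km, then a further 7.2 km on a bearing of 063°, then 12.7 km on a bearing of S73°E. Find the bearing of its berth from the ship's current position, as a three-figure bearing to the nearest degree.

Leg 1 (217°, 12.4 km): east 12.4 sin 217° = -7.46, north 12.4 cos 217° = -9.90
Leg 2 (169°, 20.5 km): east 20.5 sin 169° = 3.91, north 20.5 cos 169° = -20.12
Leg 3 (063°, 7.2 km): east 7.2 sin 63° = 6.42, north 7.2 cos 63° = 3.27
Leg 4 (S73°E, 12.7 km): east 12.7 sin 107° = 12.15, north 12.7 cos 107° = -3.71
Net displacement: 15.01 east, -30.47 north. Direction back to start is (-15.01, 30.47): bearing = atan2(-15.01, 30.47) mod 360° = 333.78° ≈ 334°.

334°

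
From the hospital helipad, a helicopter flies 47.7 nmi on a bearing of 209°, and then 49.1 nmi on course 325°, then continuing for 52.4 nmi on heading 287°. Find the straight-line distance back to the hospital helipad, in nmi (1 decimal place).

Leg 1 (209°, 47.7 nmi): east 47.7 sin 209° = -23.13, north 47.7 cos 209° = -41.72
Leg 2 (325°, 49.1 nmi): east 49.1 sin 325° = -28.16, north 49.1 cos 325° = 40.22
Leg 3 (287°, 52.4 nmi): east 52.4 sin 287° = -50.11, north 52.4 cos 287° = 15.32
Net: -101.40 east, 13.82 north. Distance = √((-101.40)² + (13.82)²) = 102.336 nmi.

102.3 nmi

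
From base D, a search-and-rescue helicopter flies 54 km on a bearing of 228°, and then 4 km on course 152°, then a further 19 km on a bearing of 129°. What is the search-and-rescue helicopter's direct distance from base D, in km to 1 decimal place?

56.7 km

Leg 1 (228°, 54 km): east 54 sin 228° = -40.13, north 54 cos 228° = -36.13
Leg 2 (152°, 4 km): east 4 sin 152° = 1.88, north 4 cos 152° = -3.53
Leg 3 (129°, 19 km): east 19 sin 129° = 14.77, north 19 cos 129° = -11.96
Net: -23.49 east, -51.62 north. Distance = √((-23.49)² + (-51.62)²) = 56.714 km.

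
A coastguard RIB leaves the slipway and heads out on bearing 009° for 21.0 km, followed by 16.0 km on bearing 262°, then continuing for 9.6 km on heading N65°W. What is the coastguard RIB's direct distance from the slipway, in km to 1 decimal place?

Leg 1 (009°, 21.0 km): east 21.0 sin 9° = 3.29, north 21.0 cos 9° = 20.74
Leg 2 (262°, 16.0 km): east 16.0 sin 262° = -15.84, north 16.0 cos 262° = -2.23
Leg 3 (N65°W, 9.6 km): east 9.6 sin 295° = -8.70, north 9.6 cos 295° = 4.06
Net: -21.26 east, 22.57 north. Distance = √((-21.26)² + (22.57)²) = 31.007 km.

31.0 km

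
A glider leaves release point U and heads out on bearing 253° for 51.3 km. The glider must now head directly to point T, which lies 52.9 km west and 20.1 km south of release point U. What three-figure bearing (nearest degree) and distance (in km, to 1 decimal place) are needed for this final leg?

Leg 1 (253°, 51.3 km): east 51.3 sin 253° = -49.06, north 51.3 cos 253° = -15.00
Current position: (-49.06, -15.00). Target: (-52.9, -20.1). Remaining: Δeast = -3.84, Δnorth = -5.10.
Bearing = atan2(-3.84, -5.10) mod 360° = 216.98°; distance = √((-3.84)² + (-5.10)²) = 6.386 km.

217°, 6.4 km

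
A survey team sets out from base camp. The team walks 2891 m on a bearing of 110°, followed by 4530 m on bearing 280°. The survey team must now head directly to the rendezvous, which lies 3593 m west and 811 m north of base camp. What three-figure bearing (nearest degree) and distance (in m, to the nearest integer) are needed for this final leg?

Leg 1 (110°, 2891 m): east 2891 sin 110° = 2716.65, north 2891 cos 110° = -988.78
Leg 2 (280°, 4530 m): east 4530 sin 280° = -4461.18, north 4530 cos 280° = 786.63
Current position: (-1744.53, -202.15). Target: (-3593, 811). Remaining: Δeast = -1848.47, Δnorth = 1013.15.
Bearing = atan2(-1848.47, 1013.15) mod 360° = 298.73°; distance = √((-1848.47)² + (1013.15)²) = 2107.921 m.

299°, 2108 m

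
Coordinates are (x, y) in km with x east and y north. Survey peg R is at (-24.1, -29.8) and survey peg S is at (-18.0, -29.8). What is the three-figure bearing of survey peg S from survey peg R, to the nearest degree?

Δeast = -18.0 − -24.1 = 6.10; Δnorth = -29.8 − -29.8 = 0.00.
Bearing = atan2(Δeast, Δnorth) mod 360° = 90.00° ≈ 090°.

090°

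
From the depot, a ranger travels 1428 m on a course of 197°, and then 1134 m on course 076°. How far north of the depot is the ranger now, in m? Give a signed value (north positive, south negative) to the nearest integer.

-1091 m

Leg 1 (197°, 1428 m): east 1428 sin 197° = -417.51, north 1428 cos 197° = -1365.60
Leg 2 (076°, 1134 m): east 1134 sin 76° = 1100.32, north 1134 cos 76° = 274.34
Net north component: -1091.26 m.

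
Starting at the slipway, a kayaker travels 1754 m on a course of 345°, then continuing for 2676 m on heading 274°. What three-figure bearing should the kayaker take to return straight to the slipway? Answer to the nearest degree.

Leg 1 (345°, 1754 m): east 1754 sin 345° = -453.97, north 1754 cos 345° = 1694.23
Leg 2 (274°, 2676 m): east 2676 sin 274° = -2669.48, north 2676 cos 274° = 186.67
Net displacement: -3123.45 east, 1880.90 north. Direction back to start is (3123.45, -1880.90): bearing = atan2(3123.45, -1880.90) mod 360° = 121.06° ≈ 121°.

121°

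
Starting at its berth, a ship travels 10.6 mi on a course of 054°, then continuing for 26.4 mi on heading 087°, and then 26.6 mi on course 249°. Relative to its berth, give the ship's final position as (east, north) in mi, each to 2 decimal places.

(10.11, -1.92)

Leg 1 (054°, 10.6 mi): east 10.6 sin 54° = 8.58, north 10.6 cos 54° = 6.23
Leg 2 (087°, 26.4 mi): east 26.4 sin 87° = 26.36, north 26.4 cos 87° = 1.38
Leg 3 (249°, 26.6 mi): east 26.6 sin 249° = -24.83, north 26.6 cos 249° = -9.53
Summing: 10.11 mi east, -1.92 mi north → (10.11, -1.92).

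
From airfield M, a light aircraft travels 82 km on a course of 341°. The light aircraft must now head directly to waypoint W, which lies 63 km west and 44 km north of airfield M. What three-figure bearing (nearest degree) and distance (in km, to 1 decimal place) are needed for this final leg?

227°, 49.4 km

Leg 1 (341°, 82 km): east 82 sin 341° = -26.70, north 82 cos 341° = 77.53
Current position: (-26.70, 77.53). Target: (-63, 44). Remaining: Δeast = -36.30, Δnorth = -33.53.
Bearing = atan2(-36.30, -33.53) mod 360° = 227.27°; distance = √((-36.30)² + (-33.53)²) = 49.420 km.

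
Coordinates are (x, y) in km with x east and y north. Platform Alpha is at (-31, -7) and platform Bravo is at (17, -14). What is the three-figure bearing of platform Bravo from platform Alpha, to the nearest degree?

Δeast = 17 − -31 = 48.00; Δnorth = -14 − -7 = -7.00.
Bearing = atan2(Δeast, Δnorth) mod 360° = 98.30° ≈ 098°.

098°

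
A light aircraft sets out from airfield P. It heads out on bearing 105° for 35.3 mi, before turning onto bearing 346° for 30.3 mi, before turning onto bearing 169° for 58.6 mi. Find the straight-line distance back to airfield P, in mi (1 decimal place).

Leg 1 (105°, 35.3 mi): east 35.3 sin 105° = 34.10, north 35.3 cos 105° = -9.14
Leg 2 (346°, 30.3 mi): east 30.3 sin 346° = -7.33, north 30.3 cos 346° = 29.40
Leg 3 (169°, 58.6 mi): east 58.6 sin 169° = 11.18, north 58.6 cos 169° = -57.52
Net: 37.95 east, -37.26 north. Distance = √((37.95)² + (-37.26)²) = 53.182 mi.

53.2 mi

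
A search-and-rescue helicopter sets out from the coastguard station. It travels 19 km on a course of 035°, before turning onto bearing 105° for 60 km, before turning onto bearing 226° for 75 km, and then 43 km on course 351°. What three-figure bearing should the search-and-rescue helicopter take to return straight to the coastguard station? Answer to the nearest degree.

320°

Leg 1 (035°, 19 km): east 19 sin 35° = 10.90, north 19 cos 35° = 15.56
Leg 2 (105°, 60 km): east 60 sin 105° = 57.96, north 60 cos 105° = -15.53
Leg 3 (226°, 75 km): east 75 sin 226° = -53.95, north 75 cos 226° = -52.10
Leg 4 (351°, 43 km): east 43 sin 351° = -6.73, north 43 cos 351° = 42.47
Net displacement: 8.18 east, -9.59 north. Direction back to start is (-8.18, 9.59): bearing = atan2(-8.18, 9.59) mod 360° = 319.56° ≈ 320°.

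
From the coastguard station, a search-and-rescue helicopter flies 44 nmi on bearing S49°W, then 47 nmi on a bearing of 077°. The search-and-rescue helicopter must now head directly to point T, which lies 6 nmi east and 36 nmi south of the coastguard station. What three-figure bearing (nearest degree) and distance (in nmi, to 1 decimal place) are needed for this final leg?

Leg 1 (S49°W, 44 nmi): east 44 sin 229° = -33.21, north 44 cos 229° = -28.87
Leg 2 (077°, 47 nmi): east 47 sin 77° = 45.80, north 47 cos 77° = 10.57
Current position: (12.59, -18.29). Target: (6, -36). Remaining: Δeast = -6.59, Δnorth = -17.71.
Bearing = atan2(-6.59, -17.71) mod 360° = 200.41°; distance = √((-6.59)² + (-17.71)²) = 18.892 nmi.

200°, 18.9 nmi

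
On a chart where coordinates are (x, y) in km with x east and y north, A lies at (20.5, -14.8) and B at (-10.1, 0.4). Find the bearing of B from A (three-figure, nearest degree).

296°

Δeast = -10.1 − 20.5 = -30.60; Δnorth = 0.4 − -14.8 = 15.20.
Bearing = atan2(Δeast, Δnorth) mod 360° = 296.42° ≈ 296°.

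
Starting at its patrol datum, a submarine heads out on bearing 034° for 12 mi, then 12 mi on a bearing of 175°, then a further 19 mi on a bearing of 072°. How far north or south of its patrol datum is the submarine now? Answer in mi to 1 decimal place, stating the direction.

3.9 mi north

Leg 1 (034°, 12 mi): east 12 sin 34° = 6.71, north 12 cos 34° = 9.95
Leg 2 (175°, 12 mi): east 12 sin 175° = 1.05, north 12 cos 175° = -11.95
Leg 3 (072°, 19 mi): east 19 sin 72° = 18.07, north 19 cos 72° = 5.87
Net north component: 3.87 mi.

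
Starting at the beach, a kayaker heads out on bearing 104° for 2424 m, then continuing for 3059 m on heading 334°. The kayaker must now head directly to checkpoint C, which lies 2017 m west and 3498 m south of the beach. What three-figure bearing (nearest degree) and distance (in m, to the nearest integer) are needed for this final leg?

208°, 6420 m

Leg 1 (104°, 2424 m): east 2424 sin 104° = 2352.00, north 2424 cos 104° = -586.42
Leg 2 (334°, 3059 m): east 3059 sin 334° = -1340.98, north 3059 cos 334° = 2749.41
Current position: (1011.02, 2162.99). Target: (-2017, -3498). Remaining: Δeast = -3028.02, Δnorth = -5660.99.
Bearing = atan2(-3028.02, -5660.99) mod 360° = 208.14°; distance = √((-3028.02)² + (-5660.99)²) = 6419.948 m.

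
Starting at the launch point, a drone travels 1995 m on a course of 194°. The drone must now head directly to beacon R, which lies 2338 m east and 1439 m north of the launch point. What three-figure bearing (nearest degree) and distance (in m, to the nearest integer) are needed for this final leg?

040°, 4398 m

Leg 1 (194°, 1995 m): east 1995 sin 194° = -482.63, north 1995 cos 194° = -1935.74
Current position: (-482.63, -1935.74). Target: (2338, 1439). Remaining: Δeast = 2820.63, Δnorth = 3374.74.
Bearing = atan2(2820.63, 3374.74) mod 360° = 39.89°; distance = √((2820.63)² + (3374.74)²) = 4398.278 m.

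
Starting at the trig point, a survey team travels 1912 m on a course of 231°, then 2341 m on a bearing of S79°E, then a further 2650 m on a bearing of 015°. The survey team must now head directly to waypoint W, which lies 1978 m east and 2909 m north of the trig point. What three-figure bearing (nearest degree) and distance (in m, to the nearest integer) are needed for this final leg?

Leg 1 (231°, 1912 m): east 1912 sin 231° = -1485.90, north 1912 cos 231° = -1203.26
Leg 2 (S79°E, 2341 m): east 2341 sin 101° = 2297.99, north 2341 cos 101° = -446.68
Leg 3 (015°, 2650 m): east 2650 sin 15° = 685.87, north 2650 cos 15° = 2559.70
Current position: (1497.96, 909.76). Target: (1978, 2909). Remaining: Δeast = 480.04, Δnorth = 1999.24.
Bearing = atan2(480.04, 1999.24) mod 360° = 13.50°; distance = √((480.04)² + (1999.24)²) = 2056.066 m.

014°, 2056 m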